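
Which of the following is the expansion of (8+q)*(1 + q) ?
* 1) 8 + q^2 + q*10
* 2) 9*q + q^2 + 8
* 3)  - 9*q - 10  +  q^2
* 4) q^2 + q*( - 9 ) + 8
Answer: 2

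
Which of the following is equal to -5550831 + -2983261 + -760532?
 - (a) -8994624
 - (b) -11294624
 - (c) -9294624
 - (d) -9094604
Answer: c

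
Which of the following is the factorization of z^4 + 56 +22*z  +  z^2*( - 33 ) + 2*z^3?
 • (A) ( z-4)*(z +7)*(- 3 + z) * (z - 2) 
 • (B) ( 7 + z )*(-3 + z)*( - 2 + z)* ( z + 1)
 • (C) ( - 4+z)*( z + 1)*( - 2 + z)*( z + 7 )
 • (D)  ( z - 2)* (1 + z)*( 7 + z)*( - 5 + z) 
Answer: C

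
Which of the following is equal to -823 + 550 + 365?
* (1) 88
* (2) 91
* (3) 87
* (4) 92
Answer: 4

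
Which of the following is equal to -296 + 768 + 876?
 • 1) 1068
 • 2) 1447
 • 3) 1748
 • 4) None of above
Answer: 4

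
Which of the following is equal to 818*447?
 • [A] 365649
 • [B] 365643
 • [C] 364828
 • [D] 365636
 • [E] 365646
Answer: E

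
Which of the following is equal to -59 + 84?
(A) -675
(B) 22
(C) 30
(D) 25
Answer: D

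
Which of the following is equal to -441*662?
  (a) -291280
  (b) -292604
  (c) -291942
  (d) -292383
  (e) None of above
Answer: c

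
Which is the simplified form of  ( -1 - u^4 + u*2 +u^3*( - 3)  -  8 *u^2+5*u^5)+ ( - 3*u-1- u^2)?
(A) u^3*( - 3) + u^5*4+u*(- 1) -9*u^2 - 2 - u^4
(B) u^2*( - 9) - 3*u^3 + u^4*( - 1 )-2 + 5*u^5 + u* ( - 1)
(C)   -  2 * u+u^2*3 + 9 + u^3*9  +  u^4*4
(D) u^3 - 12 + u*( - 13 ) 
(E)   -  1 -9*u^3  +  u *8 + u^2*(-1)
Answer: B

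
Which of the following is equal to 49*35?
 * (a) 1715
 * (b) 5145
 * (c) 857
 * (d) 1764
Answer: a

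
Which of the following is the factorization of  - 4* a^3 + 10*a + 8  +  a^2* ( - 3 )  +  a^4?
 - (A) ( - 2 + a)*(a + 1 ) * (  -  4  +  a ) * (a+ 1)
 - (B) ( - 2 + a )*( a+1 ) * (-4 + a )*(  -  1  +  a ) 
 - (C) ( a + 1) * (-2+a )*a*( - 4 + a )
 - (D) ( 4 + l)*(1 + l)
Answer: A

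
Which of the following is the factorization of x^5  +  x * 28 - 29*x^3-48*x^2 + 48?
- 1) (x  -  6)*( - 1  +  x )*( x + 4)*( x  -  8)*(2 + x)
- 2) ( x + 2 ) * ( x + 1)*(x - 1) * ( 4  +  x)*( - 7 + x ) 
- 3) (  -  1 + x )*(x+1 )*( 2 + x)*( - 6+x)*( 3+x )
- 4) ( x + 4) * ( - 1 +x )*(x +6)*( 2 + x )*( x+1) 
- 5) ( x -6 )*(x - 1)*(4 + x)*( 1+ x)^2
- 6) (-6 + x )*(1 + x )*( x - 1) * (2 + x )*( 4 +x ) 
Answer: 6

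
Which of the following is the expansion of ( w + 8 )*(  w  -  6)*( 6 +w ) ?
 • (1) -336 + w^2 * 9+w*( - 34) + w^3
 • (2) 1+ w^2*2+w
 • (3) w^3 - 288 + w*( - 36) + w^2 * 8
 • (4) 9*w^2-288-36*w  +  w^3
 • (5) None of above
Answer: 3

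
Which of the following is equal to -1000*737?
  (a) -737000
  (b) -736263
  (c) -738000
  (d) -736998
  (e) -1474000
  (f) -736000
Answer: a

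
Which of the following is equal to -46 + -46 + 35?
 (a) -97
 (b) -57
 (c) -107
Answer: b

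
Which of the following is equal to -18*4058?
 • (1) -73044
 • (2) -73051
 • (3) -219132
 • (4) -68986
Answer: 1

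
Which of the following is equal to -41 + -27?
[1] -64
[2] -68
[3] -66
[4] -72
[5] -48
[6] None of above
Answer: 2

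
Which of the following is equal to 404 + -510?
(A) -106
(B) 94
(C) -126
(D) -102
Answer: A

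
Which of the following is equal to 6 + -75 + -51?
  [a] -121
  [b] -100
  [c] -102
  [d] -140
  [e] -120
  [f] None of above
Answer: e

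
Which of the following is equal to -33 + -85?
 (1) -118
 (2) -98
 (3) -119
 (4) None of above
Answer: 1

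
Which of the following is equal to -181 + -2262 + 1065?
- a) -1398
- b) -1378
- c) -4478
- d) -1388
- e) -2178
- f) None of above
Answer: b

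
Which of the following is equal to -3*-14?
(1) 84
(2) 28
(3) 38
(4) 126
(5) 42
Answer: 5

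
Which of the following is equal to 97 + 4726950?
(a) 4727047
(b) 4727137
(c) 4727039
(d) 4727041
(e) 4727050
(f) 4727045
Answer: a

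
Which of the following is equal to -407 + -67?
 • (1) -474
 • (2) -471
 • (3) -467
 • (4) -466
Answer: 1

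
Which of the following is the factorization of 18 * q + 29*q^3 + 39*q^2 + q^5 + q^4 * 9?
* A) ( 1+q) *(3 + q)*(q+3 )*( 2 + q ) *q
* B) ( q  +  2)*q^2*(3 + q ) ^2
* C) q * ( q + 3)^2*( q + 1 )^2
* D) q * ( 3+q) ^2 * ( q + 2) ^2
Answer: A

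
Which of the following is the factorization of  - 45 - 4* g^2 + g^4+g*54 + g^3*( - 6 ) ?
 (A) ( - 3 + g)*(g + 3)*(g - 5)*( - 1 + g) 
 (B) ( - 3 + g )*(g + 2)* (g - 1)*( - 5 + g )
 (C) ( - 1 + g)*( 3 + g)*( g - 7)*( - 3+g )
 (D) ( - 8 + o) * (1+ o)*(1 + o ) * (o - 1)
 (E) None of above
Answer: A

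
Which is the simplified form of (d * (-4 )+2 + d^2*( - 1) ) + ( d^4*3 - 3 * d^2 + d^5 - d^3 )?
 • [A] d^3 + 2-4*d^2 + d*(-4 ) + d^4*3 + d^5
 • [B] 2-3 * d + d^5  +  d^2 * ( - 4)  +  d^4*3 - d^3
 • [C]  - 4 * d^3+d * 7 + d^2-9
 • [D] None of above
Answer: D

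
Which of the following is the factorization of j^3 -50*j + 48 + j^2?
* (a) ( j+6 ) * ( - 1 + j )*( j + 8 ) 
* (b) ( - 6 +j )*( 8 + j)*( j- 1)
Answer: b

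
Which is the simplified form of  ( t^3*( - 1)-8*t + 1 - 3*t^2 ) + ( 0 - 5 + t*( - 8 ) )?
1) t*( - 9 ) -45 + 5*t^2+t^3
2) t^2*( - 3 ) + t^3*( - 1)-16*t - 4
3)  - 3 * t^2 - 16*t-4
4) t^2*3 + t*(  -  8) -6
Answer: 2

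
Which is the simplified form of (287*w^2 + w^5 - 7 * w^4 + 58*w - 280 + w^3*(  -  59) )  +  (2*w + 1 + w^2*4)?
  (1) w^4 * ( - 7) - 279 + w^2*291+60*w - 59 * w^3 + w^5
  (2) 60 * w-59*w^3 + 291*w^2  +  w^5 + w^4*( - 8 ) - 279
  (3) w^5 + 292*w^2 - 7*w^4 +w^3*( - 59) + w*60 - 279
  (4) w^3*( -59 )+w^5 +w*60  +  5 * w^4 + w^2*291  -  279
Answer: 1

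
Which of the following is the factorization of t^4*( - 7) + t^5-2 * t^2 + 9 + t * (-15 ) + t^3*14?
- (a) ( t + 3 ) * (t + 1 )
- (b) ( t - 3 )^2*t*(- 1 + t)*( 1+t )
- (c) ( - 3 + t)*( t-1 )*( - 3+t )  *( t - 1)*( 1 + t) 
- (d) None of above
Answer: c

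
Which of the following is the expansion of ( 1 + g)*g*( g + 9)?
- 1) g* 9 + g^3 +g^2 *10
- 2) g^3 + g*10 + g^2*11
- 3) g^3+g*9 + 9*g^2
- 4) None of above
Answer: 1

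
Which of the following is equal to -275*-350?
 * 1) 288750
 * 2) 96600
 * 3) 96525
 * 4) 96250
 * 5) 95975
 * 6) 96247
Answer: 4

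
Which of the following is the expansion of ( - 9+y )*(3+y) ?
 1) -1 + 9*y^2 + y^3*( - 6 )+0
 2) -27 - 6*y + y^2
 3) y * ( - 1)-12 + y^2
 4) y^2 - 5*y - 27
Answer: 2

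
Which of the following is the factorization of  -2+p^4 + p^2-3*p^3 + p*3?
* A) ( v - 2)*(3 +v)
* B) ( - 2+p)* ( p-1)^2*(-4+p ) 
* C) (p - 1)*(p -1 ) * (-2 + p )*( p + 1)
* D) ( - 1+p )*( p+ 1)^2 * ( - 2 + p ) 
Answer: C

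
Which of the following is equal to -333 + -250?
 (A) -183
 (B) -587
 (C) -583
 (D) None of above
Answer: C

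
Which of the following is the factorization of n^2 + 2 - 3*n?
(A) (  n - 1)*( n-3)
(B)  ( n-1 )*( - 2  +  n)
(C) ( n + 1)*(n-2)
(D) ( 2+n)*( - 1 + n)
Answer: B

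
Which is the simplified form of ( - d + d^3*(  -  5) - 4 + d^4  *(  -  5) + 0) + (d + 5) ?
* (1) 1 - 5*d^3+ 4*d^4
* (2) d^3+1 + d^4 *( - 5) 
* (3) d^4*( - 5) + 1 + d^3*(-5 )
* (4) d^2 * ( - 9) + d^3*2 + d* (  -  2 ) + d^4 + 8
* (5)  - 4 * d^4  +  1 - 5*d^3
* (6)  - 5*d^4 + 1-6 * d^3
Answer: 3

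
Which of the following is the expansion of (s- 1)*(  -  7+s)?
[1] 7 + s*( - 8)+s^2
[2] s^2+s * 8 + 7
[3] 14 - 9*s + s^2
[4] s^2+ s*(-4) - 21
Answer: 1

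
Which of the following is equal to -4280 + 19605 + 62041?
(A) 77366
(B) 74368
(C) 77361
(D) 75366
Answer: A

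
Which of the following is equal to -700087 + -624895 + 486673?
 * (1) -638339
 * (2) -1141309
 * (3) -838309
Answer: 3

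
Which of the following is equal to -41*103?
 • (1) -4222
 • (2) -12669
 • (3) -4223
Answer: 3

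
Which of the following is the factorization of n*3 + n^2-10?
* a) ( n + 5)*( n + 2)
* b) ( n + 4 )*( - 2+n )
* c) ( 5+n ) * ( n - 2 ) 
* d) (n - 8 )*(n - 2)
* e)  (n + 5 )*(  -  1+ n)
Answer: c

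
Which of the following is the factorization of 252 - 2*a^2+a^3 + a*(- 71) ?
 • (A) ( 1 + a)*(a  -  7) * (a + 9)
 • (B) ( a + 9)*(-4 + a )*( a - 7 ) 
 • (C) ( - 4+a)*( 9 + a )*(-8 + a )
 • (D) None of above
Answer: B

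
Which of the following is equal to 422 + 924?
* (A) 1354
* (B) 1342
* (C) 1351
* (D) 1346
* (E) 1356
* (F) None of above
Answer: D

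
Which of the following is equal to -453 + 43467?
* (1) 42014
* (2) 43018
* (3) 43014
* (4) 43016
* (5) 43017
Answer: 3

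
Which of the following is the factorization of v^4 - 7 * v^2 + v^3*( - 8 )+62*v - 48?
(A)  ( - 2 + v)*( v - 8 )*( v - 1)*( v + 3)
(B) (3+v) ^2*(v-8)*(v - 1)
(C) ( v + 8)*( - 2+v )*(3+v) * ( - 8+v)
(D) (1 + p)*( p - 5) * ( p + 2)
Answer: A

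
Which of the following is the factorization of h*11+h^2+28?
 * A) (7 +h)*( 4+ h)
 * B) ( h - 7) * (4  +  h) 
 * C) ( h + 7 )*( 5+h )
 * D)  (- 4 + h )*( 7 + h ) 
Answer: A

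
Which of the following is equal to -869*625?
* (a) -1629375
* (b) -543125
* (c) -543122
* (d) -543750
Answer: b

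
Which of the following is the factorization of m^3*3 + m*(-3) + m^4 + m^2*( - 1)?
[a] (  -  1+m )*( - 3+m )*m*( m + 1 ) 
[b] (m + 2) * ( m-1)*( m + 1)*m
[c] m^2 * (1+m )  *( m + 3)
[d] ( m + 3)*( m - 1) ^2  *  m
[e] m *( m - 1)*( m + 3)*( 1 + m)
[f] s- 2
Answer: e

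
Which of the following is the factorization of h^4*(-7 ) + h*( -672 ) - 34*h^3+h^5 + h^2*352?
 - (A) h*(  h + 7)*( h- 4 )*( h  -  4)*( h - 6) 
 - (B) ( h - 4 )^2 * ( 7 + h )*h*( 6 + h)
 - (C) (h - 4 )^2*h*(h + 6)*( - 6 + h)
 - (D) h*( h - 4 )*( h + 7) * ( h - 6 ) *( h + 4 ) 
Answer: A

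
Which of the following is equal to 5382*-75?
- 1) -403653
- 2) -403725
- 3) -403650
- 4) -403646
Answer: 3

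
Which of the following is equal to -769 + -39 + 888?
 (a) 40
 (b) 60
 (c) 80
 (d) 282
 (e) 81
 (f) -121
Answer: c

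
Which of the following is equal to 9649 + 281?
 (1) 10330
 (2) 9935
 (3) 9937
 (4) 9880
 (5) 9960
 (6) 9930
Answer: 6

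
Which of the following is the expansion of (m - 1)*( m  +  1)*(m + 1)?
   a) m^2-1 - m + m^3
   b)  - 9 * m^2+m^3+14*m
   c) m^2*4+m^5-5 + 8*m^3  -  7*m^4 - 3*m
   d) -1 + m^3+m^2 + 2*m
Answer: a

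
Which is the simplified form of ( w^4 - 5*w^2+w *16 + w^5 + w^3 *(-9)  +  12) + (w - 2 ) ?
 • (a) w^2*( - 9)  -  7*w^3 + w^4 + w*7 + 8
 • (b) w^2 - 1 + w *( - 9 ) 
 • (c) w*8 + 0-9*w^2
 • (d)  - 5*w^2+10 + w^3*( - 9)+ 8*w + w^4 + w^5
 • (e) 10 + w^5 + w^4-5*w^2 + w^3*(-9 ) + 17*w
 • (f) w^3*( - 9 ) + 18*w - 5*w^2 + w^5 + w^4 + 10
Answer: e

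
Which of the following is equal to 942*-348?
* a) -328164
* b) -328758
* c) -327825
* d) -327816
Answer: d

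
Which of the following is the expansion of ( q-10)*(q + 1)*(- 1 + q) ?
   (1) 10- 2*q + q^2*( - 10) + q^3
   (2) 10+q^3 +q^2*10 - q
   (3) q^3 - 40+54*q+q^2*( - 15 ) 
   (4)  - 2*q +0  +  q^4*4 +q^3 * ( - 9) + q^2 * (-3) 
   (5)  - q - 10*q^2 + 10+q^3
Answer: 5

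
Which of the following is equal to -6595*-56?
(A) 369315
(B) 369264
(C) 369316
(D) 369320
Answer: D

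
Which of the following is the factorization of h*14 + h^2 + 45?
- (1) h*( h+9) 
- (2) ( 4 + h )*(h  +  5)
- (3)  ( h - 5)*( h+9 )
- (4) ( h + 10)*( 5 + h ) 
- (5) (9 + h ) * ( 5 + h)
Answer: 5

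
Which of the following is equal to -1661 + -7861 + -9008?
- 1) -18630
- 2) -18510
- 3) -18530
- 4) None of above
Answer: 3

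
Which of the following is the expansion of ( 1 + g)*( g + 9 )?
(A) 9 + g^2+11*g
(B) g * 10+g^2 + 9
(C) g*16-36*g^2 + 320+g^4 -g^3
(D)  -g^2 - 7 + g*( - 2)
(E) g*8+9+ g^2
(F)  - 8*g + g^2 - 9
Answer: B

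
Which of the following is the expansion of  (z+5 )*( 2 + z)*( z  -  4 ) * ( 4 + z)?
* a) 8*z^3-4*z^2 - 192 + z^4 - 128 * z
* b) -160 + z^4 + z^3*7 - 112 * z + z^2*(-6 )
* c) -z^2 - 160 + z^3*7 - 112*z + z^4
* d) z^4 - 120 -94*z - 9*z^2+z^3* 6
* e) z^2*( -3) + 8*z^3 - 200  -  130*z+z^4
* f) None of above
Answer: b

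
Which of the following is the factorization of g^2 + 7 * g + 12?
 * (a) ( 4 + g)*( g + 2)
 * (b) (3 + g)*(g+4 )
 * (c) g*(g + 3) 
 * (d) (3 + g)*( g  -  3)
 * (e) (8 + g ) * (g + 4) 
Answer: b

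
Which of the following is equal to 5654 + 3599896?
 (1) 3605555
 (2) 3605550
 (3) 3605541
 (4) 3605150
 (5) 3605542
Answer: 2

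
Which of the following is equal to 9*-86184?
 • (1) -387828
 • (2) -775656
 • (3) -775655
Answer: 2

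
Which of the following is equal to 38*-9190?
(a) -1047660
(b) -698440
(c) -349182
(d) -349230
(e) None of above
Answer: e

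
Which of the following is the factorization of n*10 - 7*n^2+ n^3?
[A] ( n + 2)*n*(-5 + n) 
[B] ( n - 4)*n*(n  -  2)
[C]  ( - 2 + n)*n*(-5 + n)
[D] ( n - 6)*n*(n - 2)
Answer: C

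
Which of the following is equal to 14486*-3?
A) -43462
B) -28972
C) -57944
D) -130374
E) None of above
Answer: E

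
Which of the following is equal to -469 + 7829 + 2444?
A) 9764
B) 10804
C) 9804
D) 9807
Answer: C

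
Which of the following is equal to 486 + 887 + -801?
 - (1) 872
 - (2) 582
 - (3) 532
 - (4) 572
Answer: 4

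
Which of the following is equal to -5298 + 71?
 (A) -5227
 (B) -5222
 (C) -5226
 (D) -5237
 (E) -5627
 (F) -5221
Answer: A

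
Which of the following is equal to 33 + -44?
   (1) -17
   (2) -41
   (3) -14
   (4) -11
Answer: 4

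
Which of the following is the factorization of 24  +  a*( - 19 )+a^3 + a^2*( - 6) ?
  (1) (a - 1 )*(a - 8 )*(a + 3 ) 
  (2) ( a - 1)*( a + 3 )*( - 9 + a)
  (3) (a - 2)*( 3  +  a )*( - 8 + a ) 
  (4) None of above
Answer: 1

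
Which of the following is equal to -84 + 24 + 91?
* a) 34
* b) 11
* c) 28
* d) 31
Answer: d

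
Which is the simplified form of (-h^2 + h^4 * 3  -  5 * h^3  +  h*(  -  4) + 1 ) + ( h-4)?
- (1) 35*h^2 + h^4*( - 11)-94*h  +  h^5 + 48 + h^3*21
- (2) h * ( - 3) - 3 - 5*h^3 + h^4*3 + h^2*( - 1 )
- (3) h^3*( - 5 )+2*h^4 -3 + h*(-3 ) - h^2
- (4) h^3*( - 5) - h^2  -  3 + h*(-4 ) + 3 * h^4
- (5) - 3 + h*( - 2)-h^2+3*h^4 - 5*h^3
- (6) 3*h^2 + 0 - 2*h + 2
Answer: 2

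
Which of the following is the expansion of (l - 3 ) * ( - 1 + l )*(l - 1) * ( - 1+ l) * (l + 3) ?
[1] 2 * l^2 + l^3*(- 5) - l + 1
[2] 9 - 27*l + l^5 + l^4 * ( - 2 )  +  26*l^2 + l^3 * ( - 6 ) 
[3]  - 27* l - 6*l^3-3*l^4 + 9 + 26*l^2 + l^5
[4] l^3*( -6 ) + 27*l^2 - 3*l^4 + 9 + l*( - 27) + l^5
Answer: 3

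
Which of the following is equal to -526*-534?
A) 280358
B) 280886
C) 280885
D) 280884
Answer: D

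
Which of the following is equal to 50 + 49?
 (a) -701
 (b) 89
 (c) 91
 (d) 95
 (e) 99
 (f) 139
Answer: e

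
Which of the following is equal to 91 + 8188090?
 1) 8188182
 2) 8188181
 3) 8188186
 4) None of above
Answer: 2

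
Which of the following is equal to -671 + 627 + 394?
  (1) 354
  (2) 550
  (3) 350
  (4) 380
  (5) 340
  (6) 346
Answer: 3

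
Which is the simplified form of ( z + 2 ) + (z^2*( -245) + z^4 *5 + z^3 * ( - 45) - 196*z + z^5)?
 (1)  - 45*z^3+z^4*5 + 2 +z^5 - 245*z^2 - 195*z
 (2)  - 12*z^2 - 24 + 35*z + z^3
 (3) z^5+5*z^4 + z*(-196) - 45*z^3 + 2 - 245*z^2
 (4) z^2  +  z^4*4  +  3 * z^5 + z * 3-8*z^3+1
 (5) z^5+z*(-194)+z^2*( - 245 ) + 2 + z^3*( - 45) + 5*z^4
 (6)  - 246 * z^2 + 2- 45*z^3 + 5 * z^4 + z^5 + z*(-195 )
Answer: 1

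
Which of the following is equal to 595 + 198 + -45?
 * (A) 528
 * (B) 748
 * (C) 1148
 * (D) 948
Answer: B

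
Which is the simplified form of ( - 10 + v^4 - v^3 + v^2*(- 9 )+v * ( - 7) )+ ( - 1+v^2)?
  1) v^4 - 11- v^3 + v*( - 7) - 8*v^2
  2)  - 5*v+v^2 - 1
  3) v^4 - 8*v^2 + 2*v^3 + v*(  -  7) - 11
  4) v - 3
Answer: 1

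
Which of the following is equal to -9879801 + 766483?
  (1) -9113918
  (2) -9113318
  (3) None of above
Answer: 2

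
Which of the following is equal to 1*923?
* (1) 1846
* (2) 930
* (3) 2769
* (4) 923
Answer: 4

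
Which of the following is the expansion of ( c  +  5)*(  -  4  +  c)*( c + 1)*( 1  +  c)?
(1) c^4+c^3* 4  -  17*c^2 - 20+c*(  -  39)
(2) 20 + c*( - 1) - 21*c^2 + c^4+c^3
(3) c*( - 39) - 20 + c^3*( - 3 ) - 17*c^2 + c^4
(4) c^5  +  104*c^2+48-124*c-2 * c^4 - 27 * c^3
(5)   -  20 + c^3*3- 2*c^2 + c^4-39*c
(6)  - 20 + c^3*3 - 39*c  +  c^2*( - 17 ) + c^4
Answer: 6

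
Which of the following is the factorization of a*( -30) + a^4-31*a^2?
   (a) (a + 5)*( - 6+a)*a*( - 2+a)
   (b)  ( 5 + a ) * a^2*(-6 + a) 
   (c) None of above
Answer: c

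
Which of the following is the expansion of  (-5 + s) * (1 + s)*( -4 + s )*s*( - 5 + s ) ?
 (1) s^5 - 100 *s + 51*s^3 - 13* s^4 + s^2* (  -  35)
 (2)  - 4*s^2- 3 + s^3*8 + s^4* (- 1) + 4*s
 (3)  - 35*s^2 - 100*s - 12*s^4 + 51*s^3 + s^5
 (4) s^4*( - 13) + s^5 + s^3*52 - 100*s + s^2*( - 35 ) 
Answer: 1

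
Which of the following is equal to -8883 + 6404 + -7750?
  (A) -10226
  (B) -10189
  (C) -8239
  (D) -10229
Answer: D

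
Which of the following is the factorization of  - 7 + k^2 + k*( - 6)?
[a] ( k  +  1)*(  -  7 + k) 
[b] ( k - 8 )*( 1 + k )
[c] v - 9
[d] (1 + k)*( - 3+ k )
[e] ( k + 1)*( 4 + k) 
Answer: a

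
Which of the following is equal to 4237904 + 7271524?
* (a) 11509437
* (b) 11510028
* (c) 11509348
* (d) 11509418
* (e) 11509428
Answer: e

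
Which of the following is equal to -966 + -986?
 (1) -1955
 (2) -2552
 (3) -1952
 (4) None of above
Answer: 3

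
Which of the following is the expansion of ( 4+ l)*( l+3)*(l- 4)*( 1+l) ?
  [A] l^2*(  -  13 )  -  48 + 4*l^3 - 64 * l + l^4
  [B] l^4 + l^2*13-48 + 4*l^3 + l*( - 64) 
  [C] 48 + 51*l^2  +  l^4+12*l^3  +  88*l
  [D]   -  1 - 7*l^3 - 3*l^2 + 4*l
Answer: A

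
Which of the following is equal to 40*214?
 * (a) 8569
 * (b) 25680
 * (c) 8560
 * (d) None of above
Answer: c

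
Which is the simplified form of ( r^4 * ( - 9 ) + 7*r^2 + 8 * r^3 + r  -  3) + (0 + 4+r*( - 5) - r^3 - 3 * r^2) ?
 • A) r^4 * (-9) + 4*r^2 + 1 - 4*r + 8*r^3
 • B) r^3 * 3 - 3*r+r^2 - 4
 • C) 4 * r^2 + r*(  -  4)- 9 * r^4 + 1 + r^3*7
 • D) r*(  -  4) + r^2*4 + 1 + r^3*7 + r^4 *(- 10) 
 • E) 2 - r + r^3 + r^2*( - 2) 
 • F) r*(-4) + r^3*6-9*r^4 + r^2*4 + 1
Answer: C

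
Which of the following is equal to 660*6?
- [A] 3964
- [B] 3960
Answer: B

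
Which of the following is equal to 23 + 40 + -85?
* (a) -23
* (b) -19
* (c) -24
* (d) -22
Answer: d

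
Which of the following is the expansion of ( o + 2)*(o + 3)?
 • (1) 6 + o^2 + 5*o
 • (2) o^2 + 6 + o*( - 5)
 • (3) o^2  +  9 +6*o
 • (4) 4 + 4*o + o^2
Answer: 1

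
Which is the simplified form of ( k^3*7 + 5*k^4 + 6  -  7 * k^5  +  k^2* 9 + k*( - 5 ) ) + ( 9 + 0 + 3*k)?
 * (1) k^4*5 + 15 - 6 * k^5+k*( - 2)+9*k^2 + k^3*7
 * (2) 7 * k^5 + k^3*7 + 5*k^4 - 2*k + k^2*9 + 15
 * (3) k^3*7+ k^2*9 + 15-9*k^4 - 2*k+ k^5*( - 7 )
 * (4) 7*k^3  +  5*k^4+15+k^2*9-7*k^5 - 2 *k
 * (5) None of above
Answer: 4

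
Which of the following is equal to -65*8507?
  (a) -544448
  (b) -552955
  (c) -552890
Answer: b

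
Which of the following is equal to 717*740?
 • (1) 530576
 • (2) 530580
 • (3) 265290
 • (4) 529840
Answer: 2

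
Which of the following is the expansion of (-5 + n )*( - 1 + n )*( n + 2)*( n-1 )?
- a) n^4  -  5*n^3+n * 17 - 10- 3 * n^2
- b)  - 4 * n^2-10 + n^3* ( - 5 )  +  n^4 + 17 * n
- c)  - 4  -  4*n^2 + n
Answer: a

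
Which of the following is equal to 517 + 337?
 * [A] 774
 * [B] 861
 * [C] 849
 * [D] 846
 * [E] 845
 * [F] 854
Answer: F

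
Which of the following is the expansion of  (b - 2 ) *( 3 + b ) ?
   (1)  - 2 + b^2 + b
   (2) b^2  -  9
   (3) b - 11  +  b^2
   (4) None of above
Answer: 4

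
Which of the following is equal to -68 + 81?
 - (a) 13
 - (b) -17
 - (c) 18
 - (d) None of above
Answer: a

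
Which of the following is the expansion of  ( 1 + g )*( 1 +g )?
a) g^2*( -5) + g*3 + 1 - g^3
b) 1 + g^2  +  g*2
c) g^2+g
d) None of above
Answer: b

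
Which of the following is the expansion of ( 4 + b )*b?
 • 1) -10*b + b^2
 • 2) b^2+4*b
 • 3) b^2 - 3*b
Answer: 2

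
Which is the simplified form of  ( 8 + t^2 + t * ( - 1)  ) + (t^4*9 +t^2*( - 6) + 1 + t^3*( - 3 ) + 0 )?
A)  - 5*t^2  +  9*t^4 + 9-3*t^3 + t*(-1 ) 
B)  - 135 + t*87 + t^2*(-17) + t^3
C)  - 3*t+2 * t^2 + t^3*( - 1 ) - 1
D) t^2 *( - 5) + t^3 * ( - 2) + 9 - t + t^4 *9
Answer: A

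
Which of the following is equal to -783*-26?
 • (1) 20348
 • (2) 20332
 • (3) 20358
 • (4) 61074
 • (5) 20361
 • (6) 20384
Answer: 3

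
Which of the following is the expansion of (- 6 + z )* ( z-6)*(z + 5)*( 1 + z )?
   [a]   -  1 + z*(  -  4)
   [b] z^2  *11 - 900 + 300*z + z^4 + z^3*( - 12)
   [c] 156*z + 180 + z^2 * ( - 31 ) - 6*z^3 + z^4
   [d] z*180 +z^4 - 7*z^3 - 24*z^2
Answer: c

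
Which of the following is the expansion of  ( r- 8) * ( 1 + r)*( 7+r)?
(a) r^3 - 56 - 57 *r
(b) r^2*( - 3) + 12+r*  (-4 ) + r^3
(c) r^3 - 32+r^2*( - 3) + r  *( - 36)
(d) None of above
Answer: a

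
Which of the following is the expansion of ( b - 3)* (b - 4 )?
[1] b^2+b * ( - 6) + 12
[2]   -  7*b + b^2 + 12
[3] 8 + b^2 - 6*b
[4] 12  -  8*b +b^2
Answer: 2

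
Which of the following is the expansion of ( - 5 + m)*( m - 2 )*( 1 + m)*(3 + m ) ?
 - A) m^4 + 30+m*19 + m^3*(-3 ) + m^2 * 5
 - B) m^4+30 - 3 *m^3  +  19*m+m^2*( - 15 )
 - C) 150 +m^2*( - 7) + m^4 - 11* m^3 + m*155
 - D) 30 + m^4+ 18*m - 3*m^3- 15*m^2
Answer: B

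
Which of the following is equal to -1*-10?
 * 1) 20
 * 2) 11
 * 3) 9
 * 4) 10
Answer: 4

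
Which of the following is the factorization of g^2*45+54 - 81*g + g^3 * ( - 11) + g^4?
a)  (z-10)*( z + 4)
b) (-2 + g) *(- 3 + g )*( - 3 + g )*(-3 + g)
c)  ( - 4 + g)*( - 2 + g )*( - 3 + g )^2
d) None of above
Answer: b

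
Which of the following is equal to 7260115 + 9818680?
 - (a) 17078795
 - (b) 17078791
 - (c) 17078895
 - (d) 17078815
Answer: a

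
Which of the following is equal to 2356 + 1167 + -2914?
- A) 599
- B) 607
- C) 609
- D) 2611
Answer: C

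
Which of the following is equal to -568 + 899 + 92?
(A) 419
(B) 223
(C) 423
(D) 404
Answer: C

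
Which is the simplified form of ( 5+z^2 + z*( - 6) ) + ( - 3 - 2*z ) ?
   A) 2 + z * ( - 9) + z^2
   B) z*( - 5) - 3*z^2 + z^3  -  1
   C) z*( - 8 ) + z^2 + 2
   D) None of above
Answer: C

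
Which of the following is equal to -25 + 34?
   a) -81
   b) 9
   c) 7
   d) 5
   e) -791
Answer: b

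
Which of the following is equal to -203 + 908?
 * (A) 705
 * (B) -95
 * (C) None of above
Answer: A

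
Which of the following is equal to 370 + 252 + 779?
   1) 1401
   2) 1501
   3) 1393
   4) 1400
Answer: 1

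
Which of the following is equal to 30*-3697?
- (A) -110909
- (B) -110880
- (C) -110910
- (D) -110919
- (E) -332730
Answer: C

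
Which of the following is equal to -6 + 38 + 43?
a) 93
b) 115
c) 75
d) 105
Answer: c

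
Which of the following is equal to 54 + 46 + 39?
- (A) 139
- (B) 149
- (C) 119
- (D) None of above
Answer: A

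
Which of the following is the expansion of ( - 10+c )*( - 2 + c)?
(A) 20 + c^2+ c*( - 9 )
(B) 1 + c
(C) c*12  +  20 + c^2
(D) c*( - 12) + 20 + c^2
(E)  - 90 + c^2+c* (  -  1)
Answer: D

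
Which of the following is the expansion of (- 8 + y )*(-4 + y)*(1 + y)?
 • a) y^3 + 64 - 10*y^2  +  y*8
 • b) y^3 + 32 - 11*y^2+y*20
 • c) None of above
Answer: b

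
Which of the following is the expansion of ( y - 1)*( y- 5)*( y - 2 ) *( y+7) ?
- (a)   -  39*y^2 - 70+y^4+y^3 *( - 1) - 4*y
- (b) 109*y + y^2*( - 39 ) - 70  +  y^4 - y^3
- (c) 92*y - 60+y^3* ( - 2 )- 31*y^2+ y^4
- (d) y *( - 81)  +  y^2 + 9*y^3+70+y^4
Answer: b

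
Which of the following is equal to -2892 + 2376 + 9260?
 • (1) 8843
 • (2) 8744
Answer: 2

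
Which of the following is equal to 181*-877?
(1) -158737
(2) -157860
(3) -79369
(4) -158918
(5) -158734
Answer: 1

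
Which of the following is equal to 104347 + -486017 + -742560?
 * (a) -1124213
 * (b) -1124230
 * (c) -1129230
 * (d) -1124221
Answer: b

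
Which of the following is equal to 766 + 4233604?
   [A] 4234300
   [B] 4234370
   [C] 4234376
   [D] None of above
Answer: B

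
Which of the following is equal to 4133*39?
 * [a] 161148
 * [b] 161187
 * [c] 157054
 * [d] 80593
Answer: b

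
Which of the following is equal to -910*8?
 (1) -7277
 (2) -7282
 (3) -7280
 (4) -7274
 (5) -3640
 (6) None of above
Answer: 3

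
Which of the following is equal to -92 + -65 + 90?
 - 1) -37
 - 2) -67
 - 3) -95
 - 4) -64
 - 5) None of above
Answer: 2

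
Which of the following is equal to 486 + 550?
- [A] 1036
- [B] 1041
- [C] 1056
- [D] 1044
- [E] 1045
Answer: A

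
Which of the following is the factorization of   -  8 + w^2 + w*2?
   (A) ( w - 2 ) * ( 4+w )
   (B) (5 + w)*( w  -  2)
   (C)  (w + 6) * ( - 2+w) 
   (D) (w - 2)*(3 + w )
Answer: A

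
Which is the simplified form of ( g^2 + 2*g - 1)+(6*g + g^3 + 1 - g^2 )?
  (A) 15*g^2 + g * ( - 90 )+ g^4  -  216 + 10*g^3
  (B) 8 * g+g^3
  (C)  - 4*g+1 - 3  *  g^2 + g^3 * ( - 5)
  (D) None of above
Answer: B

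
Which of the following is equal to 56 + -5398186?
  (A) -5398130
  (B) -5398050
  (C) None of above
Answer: A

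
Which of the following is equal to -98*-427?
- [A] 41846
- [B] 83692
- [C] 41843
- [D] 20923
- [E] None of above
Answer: A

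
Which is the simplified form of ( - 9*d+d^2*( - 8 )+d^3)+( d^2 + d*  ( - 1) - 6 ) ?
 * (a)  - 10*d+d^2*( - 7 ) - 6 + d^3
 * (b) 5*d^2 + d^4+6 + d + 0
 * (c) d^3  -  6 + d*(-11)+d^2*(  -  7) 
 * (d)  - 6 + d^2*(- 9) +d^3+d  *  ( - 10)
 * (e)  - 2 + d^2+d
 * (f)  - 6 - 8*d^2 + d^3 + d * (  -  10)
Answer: a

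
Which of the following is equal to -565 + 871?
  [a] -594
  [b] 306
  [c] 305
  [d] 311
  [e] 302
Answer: b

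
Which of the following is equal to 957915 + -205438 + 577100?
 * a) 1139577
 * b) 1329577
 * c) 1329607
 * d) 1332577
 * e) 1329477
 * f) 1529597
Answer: b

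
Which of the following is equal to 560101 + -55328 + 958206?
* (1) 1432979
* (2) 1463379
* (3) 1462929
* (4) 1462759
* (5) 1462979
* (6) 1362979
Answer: 5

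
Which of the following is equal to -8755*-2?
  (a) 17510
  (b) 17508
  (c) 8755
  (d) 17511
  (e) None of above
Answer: a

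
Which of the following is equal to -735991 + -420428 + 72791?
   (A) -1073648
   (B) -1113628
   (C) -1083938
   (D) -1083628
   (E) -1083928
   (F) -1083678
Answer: D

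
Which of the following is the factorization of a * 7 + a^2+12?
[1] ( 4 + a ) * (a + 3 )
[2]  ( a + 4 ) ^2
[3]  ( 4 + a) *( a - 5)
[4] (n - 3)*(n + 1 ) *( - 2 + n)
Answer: 1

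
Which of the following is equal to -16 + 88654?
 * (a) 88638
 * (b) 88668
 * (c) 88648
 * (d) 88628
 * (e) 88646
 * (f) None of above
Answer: a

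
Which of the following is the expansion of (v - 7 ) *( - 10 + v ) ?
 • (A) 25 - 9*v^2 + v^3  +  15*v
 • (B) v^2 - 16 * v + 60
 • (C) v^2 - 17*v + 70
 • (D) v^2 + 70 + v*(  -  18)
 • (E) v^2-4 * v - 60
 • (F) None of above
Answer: C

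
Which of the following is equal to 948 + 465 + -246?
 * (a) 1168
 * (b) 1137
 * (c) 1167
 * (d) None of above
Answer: c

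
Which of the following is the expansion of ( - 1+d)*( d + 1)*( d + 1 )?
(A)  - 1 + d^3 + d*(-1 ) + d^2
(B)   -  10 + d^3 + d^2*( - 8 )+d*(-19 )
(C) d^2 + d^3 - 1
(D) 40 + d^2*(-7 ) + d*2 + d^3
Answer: A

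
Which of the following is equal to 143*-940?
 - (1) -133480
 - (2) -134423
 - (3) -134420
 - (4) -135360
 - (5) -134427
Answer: 3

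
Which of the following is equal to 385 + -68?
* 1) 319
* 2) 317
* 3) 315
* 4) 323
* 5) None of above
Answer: 2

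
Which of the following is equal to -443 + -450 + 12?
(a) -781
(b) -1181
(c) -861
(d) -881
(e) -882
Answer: d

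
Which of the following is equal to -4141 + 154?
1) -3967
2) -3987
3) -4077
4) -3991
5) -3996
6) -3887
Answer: 2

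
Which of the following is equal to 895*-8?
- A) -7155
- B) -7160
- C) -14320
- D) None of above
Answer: B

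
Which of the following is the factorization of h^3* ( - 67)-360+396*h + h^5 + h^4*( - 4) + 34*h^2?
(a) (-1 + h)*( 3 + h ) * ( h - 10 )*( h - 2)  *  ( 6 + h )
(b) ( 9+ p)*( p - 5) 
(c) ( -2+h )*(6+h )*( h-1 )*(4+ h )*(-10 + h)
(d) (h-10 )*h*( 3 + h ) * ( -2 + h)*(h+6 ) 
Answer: a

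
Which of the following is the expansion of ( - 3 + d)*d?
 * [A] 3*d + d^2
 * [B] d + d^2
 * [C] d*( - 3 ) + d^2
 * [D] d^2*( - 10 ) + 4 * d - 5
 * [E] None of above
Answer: C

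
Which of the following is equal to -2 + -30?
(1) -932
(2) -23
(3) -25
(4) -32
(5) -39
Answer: 4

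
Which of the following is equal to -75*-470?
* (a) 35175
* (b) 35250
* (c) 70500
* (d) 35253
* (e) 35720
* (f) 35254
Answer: b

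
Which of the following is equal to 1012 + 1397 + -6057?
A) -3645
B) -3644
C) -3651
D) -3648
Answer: D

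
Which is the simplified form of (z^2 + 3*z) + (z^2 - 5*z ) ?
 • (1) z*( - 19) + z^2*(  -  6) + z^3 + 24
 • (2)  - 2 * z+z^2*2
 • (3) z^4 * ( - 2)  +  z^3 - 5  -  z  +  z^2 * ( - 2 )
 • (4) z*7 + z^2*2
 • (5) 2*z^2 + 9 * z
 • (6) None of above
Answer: 2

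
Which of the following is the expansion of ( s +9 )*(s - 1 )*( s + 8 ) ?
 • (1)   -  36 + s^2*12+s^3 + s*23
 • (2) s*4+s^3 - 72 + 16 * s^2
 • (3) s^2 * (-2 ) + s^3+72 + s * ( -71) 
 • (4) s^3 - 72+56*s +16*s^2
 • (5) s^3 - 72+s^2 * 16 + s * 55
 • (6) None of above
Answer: 5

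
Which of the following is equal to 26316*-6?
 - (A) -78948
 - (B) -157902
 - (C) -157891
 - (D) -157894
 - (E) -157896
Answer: E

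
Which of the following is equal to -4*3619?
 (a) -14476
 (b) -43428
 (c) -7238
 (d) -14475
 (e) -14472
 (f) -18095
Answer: a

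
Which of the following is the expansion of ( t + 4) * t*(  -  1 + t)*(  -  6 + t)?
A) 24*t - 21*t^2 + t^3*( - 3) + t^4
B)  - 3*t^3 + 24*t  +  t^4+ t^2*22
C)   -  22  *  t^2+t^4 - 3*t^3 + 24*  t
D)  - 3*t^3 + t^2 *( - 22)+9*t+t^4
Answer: C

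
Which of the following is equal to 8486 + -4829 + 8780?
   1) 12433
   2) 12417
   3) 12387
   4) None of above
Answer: 4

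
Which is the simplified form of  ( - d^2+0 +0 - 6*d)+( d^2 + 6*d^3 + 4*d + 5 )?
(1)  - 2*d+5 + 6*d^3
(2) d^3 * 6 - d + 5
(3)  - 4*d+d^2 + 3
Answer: 1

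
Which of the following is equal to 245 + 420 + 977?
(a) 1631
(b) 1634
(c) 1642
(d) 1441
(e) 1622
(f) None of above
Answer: c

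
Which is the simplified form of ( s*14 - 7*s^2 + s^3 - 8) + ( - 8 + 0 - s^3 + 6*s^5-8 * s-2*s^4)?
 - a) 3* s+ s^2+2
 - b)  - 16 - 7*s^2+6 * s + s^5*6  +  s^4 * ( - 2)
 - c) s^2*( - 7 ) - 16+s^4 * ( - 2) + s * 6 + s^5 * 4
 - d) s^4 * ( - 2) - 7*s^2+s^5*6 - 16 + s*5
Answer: b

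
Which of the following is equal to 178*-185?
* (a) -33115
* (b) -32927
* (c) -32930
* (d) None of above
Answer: c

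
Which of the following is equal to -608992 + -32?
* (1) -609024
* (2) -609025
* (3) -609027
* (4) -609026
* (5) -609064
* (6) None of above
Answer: 1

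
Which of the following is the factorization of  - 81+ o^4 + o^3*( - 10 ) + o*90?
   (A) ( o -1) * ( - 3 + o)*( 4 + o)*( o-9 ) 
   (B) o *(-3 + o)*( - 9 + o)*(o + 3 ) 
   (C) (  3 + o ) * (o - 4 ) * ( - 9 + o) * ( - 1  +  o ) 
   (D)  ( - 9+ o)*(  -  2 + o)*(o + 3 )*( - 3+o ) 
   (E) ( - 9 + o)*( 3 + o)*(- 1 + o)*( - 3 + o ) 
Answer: E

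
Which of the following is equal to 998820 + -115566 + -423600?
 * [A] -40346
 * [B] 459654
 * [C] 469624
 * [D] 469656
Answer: B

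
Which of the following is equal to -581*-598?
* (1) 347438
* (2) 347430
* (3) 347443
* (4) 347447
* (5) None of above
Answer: 1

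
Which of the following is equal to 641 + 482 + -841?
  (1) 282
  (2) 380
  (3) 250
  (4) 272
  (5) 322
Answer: 1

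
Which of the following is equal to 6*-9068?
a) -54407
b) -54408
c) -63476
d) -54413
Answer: b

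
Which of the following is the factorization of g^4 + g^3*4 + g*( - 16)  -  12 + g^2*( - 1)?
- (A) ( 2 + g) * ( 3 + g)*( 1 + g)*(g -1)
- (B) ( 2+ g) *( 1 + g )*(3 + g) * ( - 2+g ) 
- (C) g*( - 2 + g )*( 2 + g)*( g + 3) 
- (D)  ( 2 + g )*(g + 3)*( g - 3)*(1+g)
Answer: B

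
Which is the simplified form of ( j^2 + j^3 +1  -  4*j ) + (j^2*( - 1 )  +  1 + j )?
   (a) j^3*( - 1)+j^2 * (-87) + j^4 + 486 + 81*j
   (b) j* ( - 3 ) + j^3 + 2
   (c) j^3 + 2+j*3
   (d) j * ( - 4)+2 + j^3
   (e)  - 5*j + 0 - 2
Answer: b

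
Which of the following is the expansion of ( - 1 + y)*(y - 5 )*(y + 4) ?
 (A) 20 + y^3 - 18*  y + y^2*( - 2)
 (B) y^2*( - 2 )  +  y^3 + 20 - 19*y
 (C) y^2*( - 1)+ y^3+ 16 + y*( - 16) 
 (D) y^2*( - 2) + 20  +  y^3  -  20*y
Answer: B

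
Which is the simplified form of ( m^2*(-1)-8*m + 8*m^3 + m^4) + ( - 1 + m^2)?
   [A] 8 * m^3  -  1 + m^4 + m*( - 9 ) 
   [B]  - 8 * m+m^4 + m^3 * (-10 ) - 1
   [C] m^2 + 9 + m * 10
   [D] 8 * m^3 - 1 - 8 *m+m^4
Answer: D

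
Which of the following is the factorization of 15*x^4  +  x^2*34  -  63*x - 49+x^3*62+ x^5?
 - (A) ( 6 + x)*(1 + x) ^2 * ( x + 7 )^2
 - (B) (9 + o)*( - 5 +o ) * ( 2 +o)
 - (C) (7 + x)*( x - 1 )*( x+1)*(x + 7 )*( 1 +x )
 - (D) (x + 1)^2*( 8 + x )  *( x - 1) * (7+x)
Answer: C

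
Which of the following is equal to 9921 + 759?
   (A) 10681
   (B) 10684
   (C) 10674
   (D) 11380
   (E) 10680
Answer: E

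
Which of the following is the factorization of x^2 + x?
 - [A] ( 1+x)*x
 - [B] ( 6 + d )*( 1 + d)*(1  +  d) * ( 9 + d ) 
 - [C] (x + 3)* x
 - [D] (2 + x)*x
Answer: A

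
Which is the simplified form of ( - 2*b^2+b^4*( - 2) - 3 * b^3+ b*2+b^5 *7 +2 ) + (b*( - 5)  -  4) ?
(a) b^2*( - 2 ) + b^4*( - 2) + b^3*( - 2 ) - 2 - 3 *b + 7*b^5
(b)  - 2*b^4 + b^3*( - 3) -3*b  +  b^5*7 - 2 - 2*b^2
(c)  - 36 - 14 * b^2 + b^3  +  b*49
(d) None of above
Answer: b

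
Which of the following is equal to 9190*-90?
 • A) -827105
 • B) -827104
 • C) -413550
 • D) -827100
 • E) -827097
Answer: D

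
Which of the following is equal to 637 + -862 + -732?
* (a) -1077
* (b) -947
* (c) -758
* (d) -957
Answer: d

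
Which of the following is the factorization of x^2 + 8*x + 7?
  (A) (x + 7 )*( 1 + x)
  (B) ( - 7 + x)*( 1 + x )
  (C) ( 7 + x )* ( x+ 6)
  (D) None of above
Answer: A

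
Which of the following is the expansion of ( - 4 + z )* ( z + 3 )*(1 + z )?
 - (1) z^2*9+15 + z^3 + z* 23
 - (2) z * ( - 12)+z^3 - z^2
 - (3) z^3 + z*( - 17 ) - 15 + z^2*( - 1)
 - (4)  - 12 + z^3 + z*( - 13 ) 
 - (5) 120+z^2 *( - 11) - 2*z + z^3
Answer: 4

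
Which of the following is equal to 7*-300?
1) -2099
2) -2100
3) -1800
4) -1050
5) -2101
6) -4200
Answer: 2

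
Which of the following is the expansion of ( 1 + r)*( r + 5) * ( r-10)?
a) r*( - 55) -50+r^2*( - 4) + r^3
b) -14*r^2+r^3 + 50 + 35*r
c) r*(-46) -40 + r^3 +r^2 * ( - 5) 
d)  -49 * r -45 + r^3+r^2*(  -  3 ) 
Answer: a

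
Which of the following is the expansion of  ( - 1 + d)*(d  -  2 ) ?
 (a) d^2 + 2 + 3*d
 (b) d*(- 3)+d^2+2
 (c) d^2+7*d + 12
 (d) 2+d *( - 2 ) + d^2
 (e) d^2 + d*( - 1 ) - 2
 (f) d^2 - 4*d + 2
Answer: b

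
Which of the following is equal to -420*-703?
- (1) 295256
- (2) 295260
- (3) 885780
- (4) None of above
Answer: 2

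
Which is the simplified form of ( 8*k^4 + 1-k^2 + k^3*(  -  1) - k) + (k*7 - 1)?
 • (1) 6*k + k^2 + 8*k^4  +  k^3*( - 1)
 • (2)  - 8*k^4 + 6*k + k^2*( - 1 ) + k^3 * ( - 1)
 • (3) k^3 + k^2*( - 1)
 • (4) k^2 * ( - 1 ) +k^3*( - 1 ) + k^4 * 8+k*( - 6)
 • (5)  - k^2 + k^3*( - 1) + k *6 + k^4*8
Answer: 5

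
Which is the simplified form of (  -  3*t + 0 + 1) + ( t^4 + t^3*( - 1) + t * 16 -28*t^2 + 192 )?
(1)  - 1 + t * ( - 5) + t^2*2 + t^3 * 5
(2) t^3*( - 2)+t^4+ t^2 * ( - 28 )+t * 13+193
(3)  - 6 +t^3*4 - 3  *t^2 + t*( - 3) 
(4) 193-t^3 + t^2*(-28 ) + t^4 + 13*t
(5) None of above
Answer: 4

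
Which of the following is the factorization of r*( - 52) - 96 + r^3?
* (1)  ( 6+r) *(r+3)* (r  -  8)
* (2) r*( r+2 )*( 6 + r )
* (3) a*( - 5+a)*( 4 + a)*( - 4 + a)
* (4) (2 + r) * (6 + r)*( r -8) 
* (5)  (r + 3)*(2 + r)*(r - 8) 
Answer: 4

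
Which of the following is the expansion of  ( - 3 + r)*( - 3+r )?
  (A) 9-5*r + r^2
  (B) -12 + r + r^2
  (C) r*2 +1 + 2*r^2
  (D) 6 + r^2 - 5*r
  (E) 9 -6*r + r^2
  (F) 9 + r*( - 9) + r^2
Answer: E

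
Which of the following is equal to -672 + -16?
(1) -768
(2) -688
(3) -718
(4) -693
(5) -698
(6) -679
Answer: 2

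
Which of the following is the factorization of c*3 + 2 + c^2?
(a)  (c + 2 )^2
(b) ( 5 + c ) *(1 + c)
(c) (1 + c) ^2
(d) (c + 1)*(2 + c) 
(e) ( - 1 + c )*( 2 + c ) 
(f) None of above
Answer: d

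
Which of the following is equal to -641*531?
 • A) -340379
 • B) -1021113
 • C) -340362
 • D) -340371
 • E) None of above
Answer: D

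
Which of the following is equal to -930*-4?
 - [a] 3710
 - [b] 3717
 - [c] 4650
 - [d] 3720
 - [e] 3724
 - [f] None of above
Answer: d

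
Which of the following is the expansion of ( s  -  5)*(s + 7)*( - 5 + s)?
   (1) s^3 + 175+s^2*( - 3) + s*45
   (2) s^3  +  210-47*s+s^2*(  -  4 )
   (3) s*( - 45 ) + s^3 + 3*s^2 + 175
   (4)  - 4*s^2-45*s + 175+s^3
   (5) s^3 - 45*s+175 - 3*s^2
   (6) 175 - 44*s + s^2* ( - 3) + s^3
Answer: 5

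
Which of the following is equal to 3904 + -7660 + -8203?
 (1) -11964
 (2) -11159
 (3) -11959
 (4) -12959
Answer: 3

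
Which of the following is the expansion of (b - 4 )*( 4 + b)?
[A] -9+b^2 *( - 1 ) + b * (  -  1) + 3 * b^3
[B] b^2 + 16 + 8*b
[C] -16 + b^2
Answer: C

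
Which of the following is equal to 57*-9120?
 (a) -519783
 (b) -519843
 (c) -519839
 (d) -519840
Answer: d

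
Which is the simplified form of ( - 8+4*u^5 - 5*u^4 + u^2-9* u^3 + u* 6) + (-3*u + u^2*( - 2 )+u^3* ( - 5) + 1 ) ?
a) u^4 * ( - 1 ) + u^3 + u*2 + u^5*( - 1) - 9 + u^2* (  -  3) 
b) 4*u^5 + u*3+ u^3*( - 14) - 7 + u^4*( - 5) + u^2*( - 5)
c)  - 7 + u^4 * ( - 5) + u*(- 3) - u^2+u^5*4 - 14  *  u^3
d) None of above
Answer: d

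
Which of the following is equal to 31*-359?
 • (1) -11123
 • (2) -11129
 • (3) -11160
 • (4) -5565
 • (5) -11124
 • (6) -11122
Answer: 2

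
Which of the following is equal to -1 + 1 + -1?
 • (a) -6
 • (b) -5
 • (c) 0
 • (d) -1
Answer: d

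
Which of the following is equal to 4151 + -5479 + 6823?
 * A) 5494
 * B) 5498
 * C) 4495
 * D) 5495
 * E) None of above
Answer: D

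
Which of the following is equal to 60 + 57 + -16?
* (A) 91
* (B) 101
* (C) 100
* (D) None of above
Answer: B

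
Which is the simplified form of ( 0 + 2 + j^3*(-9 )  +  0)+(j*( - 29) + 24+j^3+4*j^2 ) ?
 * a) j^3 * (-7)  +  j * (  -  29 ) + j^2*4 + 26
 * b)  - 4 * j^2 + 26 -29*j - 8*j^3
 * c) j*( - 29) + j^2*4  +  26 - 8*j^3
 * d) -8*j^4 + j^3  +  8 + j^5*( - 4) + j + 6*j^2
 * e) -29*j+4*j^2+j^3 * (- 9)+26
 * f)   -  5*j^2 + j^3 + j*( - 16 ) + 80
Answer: c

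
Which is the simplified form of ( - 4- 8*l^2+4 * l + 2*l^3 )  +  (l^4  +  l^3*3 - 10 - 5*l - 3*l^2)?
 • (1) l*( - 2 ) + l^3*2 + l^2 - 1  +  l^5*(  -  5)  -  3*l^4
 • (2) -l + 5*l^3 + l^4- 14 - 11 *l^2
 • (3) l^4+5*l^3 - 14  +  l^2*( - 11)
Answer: 2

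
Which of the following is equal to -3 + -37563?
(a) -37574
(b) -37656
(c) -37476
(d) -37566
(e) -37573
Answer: d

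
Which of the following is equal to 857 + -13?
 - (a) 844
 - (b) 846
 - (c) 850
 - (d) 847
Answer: a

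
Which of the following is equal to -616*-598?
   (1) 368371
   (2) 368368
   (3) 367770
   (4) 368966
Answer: 2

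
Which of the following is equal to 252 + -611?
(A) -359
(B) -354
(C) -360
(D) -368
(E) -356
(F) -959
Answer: A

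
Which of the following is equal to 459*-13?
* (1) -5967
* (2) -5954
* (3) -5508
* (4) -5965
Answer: 1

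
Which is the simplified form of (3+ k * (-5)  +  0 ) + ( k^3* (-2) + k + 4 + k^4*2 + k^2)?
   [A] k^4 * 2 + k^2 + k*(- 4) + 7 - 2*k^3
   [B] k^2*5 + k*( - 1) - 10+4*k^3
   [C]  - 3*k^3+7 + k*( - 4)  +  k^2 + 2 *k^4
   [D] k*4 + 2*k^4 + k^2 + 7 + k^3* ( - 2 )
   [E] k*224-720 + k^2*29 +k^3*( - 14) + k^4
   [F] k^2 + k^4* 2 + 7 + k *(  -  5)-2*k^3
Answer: A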